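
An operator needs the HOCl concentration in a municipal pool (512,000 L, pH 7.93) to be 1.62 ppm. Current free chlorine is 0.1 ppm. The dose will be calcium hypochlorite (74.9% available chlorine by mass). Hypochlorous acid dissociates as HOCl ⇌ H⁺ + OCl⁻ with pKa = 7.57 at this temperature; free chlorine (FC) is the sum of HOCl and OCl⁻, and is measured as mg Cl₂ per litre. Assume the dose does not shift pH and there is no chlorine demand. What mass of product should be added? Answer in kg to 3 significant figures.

3.58 kg

[OCl⁻]/[HOCl] = 10^(pH − pKa) = 10^(7.93 − 7.57) = 2.291; fraction as HOCl = 1/(1 + 2.291) = 0.3039.
Free chlorine required for 1.62 ppm HOCl: 1.62 / 0.3039 = 5.331 ppm.
FC to add: 5.331 − 0.1 = 5.231 mg/L as Cl₂.
Cl₂ equivalent: 5.231 mg/L × 512,000 L = 2678 g.
Product at 74.9% available Cl: 2678 / 0.749 = 3576 g.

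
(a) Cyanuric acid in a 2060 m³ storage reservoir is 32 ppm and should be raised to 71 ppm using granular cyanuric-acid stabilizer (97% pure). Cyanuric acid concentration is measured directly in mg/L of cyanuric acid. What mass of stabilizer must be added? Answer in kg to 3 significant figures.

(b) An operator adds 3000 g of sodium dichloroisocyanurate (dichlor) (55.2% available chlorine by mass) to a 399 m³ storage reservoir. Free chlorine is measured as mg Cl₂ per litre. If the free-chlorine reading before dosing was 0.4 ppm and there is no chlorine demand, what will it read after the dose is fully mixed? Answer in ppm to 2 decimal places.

(a) Volume: 2060 m³ = 2,060,000 L.
(a) CYA to add: (71 − 32) = 39 mg/L × 2,060,000 L = 80,340 g cyanuric acid.
(a) At 97% purity: 80,340 / 0.97 = 82,820 g product.

(b) Volume: 399 m³ = 399,000 L.
(b) Available chlorine delivered: 3000 g × 0.552 = 1656 g as Cl₂.
(b) Concentration rise: 1656 g / 399,000 L = 4.15 mg/L = 4.15 ppm.
(b) Final FC: 0.4 + 4.15 = 4.55 ppm.

(a) 82.8 kg; (b) 4.55 ppm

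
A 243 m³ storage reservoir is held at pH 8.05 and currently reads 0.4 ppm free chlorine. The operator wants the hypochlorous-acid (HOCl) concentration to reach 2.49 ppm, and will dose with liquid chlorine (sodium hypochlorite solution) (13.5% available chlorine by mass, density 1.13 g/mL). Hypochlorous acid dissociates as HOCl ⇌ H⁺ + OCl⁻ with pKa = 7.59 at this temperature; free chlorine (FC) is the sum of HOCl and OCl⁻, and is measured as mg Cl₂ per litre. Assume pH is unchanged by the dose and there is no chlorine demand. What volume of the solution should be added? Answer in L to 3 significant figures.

14.8 L

Volume: 243 m³ = 243,000 L.
[OCl⁻]/[HOCl] = 10^(pH − pKa) = 10^(8.05 − 7.59) = 2.884; fraction as HOCl = 1/(1 + 2.884) = 0.2575.
Free chlorine required for 2.49 ppm HOCl: 2.49 / 0.2575 = 9.671 ppm.
FC to add: 9.671 − 0.4 = 9.271 mg/L as Cl₂.
Cl₂ equivalent: 9.271 mg/L × 243,000 L = 2253 g.
Product at 13.5% available Cl: 2253 / 0.135 = 16,690 g.
Volume: 16,690 g ÷ 1.13 g/mL = 14,770 mL.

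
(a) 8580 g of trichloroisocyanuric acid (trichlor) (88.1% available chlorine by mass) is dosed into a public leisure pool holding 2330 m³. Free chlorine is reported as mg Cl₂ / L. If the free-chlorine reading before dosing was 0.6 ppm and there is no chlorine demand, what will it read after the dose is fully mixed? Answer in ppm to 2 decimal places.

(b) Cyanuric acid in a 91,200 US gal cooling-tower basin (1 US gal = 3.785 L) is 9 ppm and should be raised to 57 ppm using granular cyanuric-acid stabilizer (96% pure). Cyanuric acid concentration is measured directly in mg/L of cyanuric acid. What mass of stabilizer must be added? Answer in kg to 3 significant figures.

(a) 3.84 ppm; (b) 17.3 kg

(a) Volume: 2330 m³ = 2,330,000 L.
(a) Available chlorine delivered: 8580 g × 0.881 = 7559 g as Cl₂.
(a) Concentration rise: 7559 g / 2,330,000 L = 3.244 mg/L = 3.24 ppm.
(a) Final FC: 0.6 + 3.24 = 3.84 ppm.

(b) Volume: 91,200 US gal × 3.785 L/gal = 345,192 L.
(b) CYA to add: (57 − 9) = 48 mg/L × 345,192 L = 16,570 g cyanuric acid.
(b) At 96% purity: 16,570 / 0.96 = 17,260 g product.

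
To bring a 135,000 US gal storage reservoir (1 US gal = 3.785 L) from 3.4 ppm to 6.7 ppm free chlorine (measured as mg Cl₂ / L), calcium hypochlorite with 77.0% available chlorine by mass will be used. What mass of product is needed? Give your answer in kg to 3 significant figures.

2.19 kg

Volume: 135,000 US gal × 3.785 L/gal = 510,975 L.
Chlorine deficit: 6.7 − 3.4 = 3.3 ppm = 3.3 mg/L as Cl₂.
Cl₂ equivalent needed: 3.3 mg/L × 510,975 L = 1,686,000 mg = 1686 g.
Product at 77.0% available chlorine: 1686 / 0.77 = 2190 g.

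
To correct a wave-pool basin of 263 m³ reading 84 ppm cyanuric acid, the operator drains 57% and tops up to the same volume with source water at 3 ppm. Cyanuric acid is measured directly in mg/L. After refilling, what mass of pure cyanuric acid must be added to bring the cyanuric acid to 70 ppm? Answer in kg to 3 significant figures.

Volume: 263 m³ = 263,000 L.
After draining 57% and refilling: 84 × 0.43 + 3 × 0.57 = 37.83 ppm.
Deficit to target: 70 − 37.83 = 32.17 mg/L.
Mass: 32.17 mg/L × 263,000 L = 8461 g cyanuric acid.

8.46 kg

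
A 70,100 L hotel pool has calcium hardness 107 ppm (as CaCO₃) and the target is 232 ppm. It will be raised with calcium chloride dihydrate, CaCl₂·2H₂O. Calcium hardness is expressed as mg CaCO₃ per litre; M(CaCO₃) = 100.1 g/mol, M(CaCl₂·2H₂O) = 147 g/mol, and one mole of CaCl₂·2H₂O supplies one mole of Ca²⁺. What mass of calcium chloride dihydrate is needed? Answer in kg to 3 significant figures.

12.9 kg

Hardness to add: (232 − 107) = 125 mg/L as CaCO₃ × 70,100 L = 8762 g as CaCO₃.
Moles of Ca²⁺ (1 mol Ca²⁺ ≡ 1 mol CaCO₃): 8762 / 100.1 g/mol = 87.54 mol.
Mass of CaCl₂·2H₂O: 87.54 × 147 = 12,870 g.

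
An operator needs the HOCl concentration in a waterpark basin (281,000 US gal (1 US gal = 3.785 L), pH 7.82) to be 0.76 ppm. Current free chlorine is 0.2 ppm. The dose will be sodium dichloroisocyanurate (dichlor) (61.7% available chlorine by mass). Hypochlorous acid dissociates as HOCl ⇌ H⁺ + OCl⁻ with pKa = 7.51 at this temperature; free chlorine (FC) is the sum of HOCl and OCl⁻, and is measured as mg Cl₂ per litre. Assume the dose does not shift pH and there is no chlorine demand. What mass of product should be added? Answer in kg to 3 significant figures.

3.64 kg

Volume: 281,000 US gal × 3.785 L/gal = 1,063,585 L.
[OCl⁻]/[HOCl] = 10^(pH − pKa) = 10^(7.82 − 7.51) = 2.042; fraction as HOCl = 1/(1 + 2.042) = 0.3288.
Free chlorine required for 0.76 ppm HOCl: 0.76 / 0.3288 = 2.312 ppm.
FC to add: 2.312 − 0.2 = 2.112 mg/L as Cl₂.
Cl₂ equivalent: 2.112 mg/L × 1,063,585 L = 2246 g.
Product at 61.7% available Cl: 2246 / 0.617 = 3640 g.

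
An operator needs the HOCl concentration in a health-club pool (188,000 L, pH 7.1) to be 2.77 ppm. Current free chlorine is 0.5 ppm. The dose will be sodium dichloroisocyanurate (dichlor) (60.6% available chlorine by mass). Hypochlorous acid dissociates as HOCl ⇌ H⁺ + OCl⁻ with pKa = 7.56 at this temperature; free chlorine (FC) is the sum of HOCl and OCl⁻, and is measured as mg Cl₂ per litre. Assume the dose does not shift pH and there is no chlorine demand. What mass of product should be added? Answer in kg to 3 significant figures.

1.00 kg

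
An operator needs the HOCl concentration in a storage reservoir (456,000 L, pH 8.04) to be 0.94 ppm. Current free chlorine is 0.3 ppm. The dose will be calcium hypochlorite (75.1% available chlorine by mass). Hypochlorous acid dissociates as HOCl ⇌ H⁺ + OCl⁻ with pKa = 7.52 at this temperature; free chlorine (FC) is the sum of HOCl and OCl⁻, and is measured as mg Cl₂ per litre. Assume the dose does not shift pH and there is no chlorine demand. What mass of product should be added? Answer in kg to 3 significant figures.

2.28 kg

[OCl⁻]/[HOCl] = 10^(pH − pKa) = 10^(8.04 − 7.52) = 3.311; fraction as HOCl = 1/(1 + 3.311) = 0.2319.
Free chlorine required for 0.94 ppm HOCl: 0.94 / 0.2319 = 4.053 ppm.
FC to add: 4.053 − 0.3 = 3.753 mg/L as Cl₂.
Cl₂ equivalent: 3.753 mg/L × 456,000 L = 1711 g.
Product at 75.1% available Cl: 1711 / 0.751 = 2279 g.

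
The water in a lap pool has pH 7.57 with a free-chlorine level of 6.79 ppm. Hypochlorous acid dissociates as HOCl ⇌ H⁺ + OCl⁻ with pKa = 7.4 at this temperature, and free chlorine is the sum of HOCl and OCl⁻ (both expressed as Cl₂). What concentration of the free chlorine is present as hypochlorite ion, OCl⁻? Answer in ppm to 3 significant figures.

4.05 ppm

[OCl⁻]/[HOCl] = 10^(pH − pKa) = 10^(7.57 − 7.4) = 10^0.17 = 1.479.
Fraction as HOCl = 1 / (1 + 1.479) = 0.4034.
OCl⁻ = (1 − 0.4034) × 6.79 ppm = 4.051 ppm.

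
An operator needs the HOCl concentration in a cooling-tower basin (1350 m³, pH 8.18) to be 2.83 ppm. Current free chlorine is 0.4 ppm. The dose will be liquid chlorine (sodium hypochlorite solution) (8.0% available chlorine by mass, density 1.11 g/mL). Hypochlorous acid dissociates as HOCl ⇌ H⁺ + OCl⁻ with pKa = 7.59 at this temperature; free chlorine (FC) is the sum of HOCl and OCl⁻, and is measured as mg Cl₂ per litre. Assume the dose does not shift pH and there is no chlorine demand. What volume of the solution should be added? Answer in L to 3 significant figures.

Volume: 1350 m³ = 1,350,000 L.
[OCl⁻]/[HOCl] = 10^(pH − pKa) = 10^(8.18 − 7.59) = 3.89; fraction as HOCl = 1/(1 + 3.89) = 0.2045.
Free chlorine required for 2.83 ppm HOCl: 2.83 / 0.2045 = 13.84 ppm.
FC to add: 13.84 − 0.4 = 13.44 mg/L as Cl₂.
Cl₂ equivalent: 13.44 mg/L × 1,350,000 L = 18,140 g.
Product at 8.0% available Cl: 18,140 / 0.08 = 226,800 g.
Volume: 226,800 g ÷ 1.11 g/mL = 204,300 mL.

204 L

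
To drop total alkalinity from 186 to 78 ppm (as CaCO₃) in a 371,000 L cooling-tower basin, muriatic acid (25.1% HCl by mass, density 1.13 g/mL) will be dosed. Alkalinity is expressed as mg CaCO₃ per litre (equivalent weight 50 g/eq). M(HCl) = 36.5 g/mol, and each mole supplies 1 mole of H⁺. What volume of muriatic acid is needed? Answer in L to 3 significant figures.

103 L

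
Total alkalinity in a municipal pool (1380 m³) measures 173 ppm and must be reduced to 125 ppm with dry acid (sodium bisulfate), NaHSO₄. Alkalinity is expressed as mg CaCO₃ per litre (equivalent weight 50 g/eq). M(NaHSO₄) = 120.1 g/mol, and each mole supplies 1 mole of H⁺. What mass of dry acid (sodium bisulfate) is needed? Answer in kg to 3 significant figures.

159 kg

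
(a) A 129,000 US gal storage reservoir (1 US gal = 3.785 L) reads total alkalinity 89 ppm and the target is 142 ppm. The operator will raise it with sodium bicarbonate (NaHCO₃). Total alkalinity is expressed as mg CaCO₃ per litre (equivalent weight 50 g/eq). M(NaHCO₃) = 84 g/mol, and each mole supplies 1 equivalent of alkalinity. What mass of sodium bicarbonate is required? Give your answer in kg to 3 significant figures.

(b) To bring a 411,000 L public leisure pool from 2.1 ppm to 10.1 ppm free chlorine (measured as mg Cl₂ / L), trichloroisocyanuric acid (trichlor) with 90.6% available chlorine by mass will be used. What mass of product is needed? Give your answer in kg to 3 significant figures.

(a) Volume: 129,000 US gal × 3.785 L/gal = 488,265 L.
(a) Alkalinity to add: (142 − 89) = 53 mg/L as CaCO₃ × 488,265 L = 25,880 g as CaCO₃.
(a) Equivalents: 25,880 g ÷ 50 g/eq = 517.6 eq.
(a) NaHCO₃ supplies 1 eq per mole → 517.6 mol.
(a) Mass: 517.6 mol × 84 g/mol = 43,480 g.

(b) Chlorine deficit: 10.1 − 2.1 = 8 ppm = 8 mg/L as Cl₂.
(b) Cl₂ equivalent needed: 8 mg/L × 411,000 L = 3,288,000 mg = 3288 g.
(b) Product at 90.6% available chlorine: 3288 / 0.906 = 3629 g.

(a) 43.5 kg; (b) 3.63 kg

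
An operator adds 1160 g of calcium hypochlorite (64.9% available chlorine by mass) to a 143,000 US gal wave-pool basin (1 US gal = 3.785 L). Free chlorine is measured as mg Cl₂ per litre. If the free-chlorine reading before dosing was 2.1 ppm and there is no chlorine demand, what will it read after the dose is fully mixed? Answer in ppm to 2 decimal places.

Volume: 143,000 US gal × 3.785 L/gal = 541,255 L.
Available chlorine delivered: 1160 g × 0.649 = 752.8 g as Cl₂.
Concentration rise: 752.8 g / 541,255 L = 1.391 mg/L = 1.39 ppm.
Final FC: 2.1 + 1.39 = 3.49 ppm.

3.49 ppm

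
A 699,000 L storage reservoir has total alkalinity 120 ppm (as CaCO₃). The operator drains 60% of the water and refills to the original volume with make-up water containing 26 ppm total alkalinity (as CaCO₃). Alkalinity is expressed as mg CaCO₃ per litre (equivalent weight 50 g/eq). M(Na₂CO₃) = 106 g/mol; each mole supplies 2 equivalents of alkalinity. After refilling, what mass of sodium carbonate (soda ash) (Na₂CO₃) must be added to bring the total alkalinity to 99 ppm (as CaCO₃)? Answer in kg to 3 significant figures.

26.2 kg

After draining 60% and refilling: 120 × 0.40 + 26 × 0.60 = 63.6 ppm.
Deficit to target: 99 − 63.6 = 35.4 mg/L.
As CaCO₃: 35.4 mg/L × 699,000 L = 24,740 g; ÷ 50 g/eq ÷ 2 = 247.4 mol Na₂CO₃.
Mass: 247.4 × 106 = 26,230 g.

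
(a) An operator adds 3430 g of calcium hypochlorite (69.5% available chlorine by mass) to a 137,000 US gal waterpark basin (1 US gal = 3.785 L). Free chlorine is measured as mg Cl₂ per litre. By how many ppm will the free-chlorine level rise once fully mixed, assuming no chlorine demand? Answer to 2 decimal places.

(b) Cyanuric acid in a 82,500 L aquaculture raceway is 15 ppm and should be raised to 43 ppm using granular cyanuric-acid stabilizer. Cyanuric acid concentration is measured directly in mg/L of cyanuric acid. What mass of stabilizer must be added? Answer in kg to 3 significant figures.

(a) 4.60 ppm; (b) 2.31 kg

(a) Volume: 137,000 US gal × 3.785 L/gal = 518,545 L.
(a) Available chlorine delivered: 3430 g × 0.695 = 2384 g as Cl₂.
(a) Concentration rise: 2384 g / 518,545 L = 4.597 mg/L = 4.60 ppm.

(b) CYA to add: (43 − 15) = 28 mg/L × 82,500 L = 2310 g cyanuric acid.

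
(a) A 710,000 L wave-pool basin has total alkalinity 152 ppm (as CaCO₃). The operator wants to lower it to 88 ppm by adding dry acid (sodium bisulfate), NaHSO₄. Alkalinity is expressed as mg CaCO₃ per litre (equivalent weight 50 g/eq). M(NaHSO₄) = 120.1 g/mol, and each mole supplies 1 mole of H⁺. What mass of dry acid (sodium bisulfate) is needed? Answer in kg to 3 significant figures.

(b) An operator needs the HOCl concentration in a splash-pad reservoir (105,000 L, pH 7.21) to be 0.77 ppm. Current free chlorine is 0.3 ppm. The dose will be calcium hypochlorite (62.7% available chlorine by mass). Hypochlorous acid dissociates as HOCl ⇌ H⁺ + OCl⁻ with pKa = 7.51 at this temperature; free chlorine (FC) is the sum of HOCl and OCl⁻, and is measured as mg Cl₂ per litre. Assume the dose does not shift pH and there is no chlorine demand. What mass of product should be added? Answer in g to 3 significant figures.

(a) 109 kg; (b) 143 g

(a) Alkalinity to neutralize: (152 − 88) = 64 mg/L as CaCO₃ × 710,000 L = 45,440 g as CaCO₃.
(a) Equivalents of H⁺ required: 45,440 ÷ 50 g/eq = 908.8 eq = 908.8 mol NaHSO₄.
(a) Mass of NaHSO₄: 908.8 × 120.1 = 109,100 g.

(b) [OCl⁻]/[HOCl] = 10^(pH − pKa) = 10^(7.21 − 7.51) = 0.5012; fraction as HOCl = 1/(1 + 0.5012) = 0.6661.
(b) Free chlorine required for 0.77 ppm HOCl: 0.77 / 0.6661 = 1.156 ppm.
(b) FC to add: 1.156 − 0.3 = 0.8559 mg/L as Cl₂.
(b) Cl₂ equivalent: 0.8559 mg/L × 105,000 L = 89.87 g.
(b) Product at 62.7% available Cl: 89.87 / 0.627 = 143.3 g.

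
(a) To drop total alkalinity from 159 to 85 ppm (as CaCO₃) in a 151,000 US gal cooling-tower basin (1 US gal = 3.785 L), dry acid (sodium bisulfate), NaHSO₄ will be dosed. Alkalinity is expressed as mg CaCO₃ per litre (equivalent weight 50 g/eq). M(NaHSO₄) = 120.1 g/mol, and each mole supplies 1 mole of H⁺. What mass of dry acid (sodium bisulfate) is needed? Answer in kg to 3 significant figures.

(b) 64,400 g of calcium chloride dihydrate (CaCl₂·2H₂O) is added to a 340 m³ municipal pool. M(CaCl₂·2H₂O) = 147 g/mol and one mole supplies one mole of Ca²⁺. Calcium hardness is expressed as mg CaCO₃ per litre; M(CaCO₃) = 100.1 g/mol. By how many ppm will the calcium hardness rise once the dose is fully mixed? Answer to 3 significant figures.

(a) Volume: 151,000 US gal × 3.785 L/gal = 571,535 L.
(a) Alkalinity to neutralize: (159 − 85) = 74 mg/L as CaCO₃ × 571,535 L = 42,290 g as CaCO₃.
(a) Equivalents of H⁺ required: 42,290 ÷ 50 g/eq = 845.9 eq = 845.9 mol NaHSO₄.
(a) Mass of NaHSO₄: 845.9 × 120.1 = 101,600 g.

(b) Volume: 340 m³ = 340,000 L.
(b) Moles of Ca²⁺: 64,400 g ÷ 147 g/mol = 438.1 mol.
(b) As CaCO₃: 438.1 mol × 100.1 g/mol = 43,850 g.
(b) Rise: 43,850 g / 340,000 L × 1000 = 129 mg/L.

(a) 102 kg; (b) 129 ppm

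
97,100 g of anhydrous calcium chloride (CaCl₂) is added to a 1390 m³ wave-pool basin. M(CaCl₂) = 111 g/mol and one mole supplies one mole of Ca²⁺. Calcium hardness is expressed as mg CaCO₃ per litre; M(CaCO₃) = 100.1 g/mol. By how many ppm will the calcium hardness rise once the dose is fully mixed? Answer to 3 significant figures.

Volume: 1390 m³ = 1,390,000 L.
Moles of Ca²⁺: 97,100 g ÷ 111 g/mol = 874.8 mol.
As CaCO₃: 874.8 mol × 100.1 g/mol = 87,560 g.
Rise: 87,560 g / 1,390,000 L × 1000 = 63 mg/L.

63.0 ppm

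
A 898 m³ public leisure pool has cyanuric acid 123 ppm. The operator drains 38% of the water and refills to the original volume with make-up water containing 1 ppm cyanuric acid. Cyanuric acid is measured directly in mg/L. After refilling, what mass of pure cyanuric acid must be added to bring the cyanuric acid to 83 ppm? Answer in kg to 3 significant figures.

Volume: 898 m³ = 898,000 L.
After draining 38% and refilling: 123 × 0.62 + 1 × 0.38 = 76.64 ppm.
Deficit to target: 83 − 76.64 = 6.36 mg/L.
Mass: 6.36 mg/L × 898,000 L = 5711 g cyanuric acid.

5.71 kg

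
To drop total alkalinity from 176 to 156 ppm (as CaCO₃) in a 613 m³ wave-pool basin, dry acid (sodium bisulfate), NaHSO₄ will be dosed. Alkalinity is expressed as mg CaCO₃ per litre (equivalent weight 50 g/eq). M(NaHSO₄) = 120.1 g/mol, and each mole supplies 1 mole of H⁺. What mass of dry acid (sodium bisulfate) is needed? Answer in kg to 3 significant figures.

29.4 kg

Volume: 613 m³ = 613,000 L.
Alkalinity to neutralize: (176 − 156) = 20 mg/L as CaCO₃ × 613,000 L = 12,260 g as CaCO₃.
Equivalents of H⁺ required: 12,260 ÷ 50 g/eq = 245.2 eq = 245.2 mol NaHSO₄.
Mass of NaHSO₄: 245.2 × 120.1 = 29,450 g.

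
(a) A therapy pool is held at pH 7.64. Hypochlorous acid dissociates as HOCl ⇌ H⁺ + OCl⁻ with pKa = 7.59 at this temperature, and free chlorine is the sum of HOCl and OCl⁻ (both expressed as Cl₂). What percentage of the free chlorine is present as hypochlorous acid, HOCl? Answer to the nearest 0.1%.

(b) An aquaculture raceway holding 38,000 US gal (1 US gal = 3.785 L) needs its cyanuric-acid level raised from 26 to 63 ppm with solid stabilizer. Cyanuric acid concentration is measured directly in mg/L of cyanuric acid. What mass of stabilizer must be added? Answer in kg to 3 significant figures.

(a) 47.1%; (b) 5.32 kg

(a) [OCl⁻]/[HOCl] = 10^(pH − pKa) = 10^(7.64 − 7.59) = 10^0.05 = 1.122.
(a) Fraction as HOCl = 1 / (1 + 1.122) = 0.4712.

(b) Volume: 38,000 US gal × 3.785 L/gal = 143,830 L.
(b) CYA to add: (63 − 26) = 37 mg/L × 143,830 L = 5322 g cyanuric acid.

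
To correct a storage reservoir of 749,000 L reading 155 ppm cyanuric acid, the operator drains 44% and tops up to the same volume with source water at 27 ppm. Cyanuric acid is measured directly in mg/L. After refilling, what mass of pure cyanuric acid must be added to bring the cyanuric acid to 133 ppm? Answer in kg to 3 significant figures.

After draining 44% and refilling: 155 × 0.56 + 27 × 0.44 = 98.68 ppm.
Deficit to target: 133 − 98.68 = 34.32 mg/L.
Mass: 34.32 mg/L × 749,000 L = 25,710 g cyanuric acid.

25.7 kg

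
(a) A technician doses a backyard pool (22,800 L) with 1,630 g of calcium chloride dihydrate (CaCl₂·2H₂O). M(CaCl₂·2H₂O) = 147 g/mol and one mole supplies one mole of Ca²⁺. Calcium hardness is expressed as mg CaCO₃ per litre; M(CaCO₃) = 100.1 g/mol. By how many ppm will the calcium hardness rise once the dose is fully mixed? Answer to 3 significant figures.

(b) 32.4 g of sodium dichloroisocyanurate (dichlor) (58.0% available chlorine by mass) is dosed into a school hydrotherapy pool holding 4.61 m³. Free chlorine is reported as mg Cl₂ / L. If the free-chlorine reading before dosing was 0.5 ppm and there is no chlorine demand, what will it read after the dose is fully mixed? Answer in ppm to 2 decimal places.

(a) Moles of Ca²⁺: 1,630 g ÷ 147 g/mol = 11.09 mol.
(a) As CaCO₃: 11.09 mol × 100.1 g/mol = 1110 g.
(a) Rise: 1110 g / 22,800 L × 1000 = 48.68 mg/L.

(b) Volume: 4.61 m³ = 4,610 L.
(b) Available chlorine delivered: 32.4 g × 0.58 = 18.79 g as Cl₂.
(b) Concentration rise: 18.79 g / 4,610 L = 4.076 mg/L = 4.08 ppm.
(b) Final FC: 0.5 + 4.08 = 4.58 ppm.

(a) 48.7 ppm; (b) 4.58 ppm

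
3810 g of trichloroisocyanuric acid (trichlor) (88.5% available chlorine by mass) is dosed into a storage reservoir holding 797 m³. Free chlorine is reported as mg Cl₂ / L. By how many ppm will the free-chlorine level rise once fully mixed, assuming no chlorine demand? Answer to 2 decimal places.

4.23 ppm

Volume: 797 m³ = 797,000 L.
Available chlorine delivered: 3810 g × 0.885 = 3372 g as Cl₂.
Concentration rise: 3372 g / 797,000 L = 4.231 mg/L = 4.23 ppm.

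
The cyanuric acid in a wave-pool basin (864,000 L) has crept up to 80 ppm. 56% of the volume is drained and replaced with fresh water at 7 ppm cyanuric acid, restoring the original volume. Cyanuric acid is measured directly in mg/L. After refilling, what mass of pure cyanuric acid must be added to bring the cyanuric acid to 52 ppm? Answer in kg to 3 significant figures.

After draining 56% and refilling: 80 × 0.44 + 7 × 0.56 = 39.12 ppm.
Deficit to target: 52 − 39.12 = 12.88 mg/L.
Mass: 12.88 mg/L × 864,000 L = 11,130 g cyanuric acid.

11.1 kg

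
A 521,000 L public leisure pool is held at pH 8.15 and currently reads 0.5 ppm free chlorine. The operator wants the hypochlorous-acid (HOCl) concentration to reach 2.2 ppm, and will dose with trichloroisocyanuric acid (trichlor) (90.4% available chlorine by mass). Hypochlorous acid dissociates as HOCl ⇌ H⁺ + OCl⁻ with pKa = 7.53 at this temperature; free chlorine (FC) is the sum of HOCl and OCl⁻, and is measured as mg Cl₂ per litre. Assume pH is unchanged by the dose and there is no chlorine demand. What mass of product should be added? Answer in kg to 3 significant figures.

6.27 kg

[OCl⁻]/[HOCl] = 10^(pH − pKa) = 10^(8.15 − 7.53) = 4.169; fraction as HOCl = 1/(1 + 4.169) = 0.1935.
Free chlorine required for 2.2 ppm HOCl: 2.2 / 0.1935 = 11.37 ppm.
FC to add: 11.37 − 0.5 = 10.87 mg/L as Cl₂.
Cl₂ equivalent: 10.87 mg/L × 521,000 L = 5664 g.
Product at 90.4% available Cl: 5664 / 0.904 = 6265 g.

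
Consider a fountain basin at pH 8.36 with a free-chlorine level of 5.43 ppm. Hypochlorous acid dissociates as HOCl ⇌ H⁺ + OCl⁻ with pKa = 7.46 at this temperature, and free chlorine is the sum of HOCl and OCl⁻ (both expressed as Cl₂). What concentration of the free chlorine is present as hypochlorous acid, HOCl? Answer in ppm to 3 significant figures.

0.607 ppm

[OCl⁻]/[HOCl] = 10^(pH − pKa) = 10^(8.36 − 7.46) = 10^0.90 = 7.943.
Fraction as HOCl = 1 / (1 + 7.943) = 0.1118.
HOCl = 0.1118 × 5.43 ppm = 0.6072 ppm.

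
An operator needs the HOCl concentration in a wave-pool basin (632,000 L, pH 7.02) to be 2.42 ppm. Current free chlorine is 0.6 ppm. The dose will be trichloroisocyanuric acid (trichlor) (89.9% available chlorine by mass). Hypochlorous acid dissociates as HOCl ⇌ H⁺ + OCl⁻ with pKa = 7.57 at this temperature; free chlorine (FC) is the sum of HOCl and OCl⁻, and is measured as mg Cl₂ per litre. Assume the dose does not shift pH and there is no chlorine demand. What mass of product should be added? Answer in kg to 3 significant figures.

1.76 kg

[OCl⁻]/[HOCl] = 10^(pH − pKa) = 10^(7.02 − 7.57) = 0.2818; fraction as HOCl = 1/(1 + 0.2818) = 0.7801.
Free chlorine required for 2.42 ppm HOCl: 2.42 / 0.7801 = 3.102 ppm.
FC to add: 3.102 − 0.6 = 2.502 mg/L as Cl₂.
Cl₂ equivalent: 2.502 mg/L × 632,000 L = 1581 g.
Product at 89.9% available Cl: 1581 / 0.899 = 1759 g.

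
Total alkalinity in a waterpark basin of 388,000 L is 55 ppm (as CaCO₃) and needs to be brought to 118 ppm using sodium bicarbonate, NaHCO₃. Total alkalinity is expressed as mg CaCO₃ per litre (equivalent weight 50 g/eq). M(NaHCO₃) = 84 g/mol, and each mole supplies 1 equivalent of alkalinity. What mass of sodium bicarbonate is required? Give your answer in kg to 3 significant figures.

41.1 kg

Alkalinity to add: (118 − 55) = 63 mg/L as CaCO₃ × 388,000 L = 24,440 g as CaCO₃.
Equivalents: 24,440 g ÷ 50 g/eq = 488.9 eq.
NaHCO₃ supplies 1 eq per mole → 488.9 mol.
Mass: 488.9 mol × 84 g/mol = 41,070 g.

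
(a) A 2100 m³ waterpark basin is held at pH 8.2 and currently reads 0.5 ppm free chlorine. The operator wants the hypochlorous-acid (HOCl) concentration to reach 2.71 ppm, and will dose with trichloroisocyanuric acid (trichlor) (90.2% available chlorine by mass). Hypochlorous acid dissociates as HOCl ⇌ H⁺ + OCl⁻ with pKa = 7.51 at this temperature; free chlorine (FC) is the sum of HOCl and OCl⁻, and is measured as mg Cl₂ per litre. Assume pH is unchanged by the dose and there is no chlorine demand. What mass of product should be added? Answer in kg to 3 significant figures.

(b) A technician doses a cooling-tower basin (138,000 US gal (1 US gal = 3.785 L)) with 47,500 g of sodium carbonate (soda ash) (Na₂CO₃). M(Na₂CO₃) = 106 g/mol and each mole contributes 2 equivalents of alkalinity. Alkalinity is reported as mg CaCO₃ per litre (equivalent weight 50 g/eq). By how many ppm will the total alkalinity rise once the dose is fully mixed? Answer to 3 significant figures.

(a) Volume: 2100 m³ = 2,100,000 L.
(a) [OCl⁻]/[HOCl] = 10^(pH − pKa) = 10^(8.2 − 7.51) = 4.898; fraction as HOCl = 1/(1 + 4.898) = 0.1696.
(a) Free chlorine required for 2.71 ppm HOCl: 2.71 / 0.1696 = 15.98 ppm.
(a) FC to add: 15.98 − 0.5 = 15.48 mg/L as Cl₂.
(a) Cl₂ equivalent: 15.48 mg/L × 2,100,000 L = 32,510 g.
(a) Product at 90.2% available Cl: 32,510 / 0.902 = 36,050 g.

(b) Volume: 138,000 US gal × 3.785 L/gal = 522,330 L.
(b) Moles of Na₂CO₃: 47,500 g ÷ 106 g/mol = 448.1 mol → 896.2 eq of alkalinity.
(b) As CaCO₃: 896.2 eq × 50 g/eq = 44,810 g.
(b) Rise: 44,810 g / 522,330 L × 1000 = 85.79 mg/L.

(a) 36.0 kg; (b) 85.8 ppm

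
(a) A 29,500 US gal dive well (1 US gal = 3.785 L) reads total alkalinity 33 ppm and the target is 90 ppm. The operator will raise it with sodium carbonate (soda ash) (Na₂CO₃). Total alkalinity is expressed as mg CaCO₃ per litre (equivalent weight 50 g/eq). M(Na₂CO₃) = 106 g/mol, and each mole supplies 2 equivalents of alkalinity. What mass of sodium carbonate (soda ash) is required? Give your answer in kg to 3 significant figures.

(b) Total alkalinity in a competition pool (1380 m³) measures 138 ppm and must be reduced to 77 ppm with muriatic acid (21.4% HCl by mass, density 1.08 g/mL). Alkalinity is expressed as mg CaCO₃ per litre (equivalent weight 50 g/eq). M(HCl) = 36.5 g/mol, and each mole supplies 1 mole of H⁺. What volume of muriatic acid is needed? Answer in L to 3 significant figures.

(a) 6.75 kg; (b) 266 L

(a) Volume: 29,500 US gal × 3.785 L/gal = 111,658 L.
(a) Alkalinity to add: (90 − 33) = 57 mg/L as CaCO₃ × 111,658 L = 6364 g as CaCO₃.
(a) Equivalents: 6364 g ÷ 50 g/eq = 127.3 eq.
(a) Each mole of Na₂CO₃ supplies 2 eq, so 127.3 / 2 = 63.64 mol.
(a) Mass: 63.64 mol × 106 g/mol = 6746 g.

(b) Volume: 1380 m³ = 1,380,000 L.
(b) Alkalinity to neutralize: (138 − 77) = 61 mg/L as CaCO₃ × 1,380,000 L = 84,180 g as CaCO₃.
(b) Equivalents of H⁺ required: 84,180 ÷ 50 g/eq = 1684 eq = 1684 mol HCl.
(b) Mass of HCl: 1684 × 36.5 = 61,450 g.
(b) Mass of 21.4% solution: 61,450 / 0.214 = 287,200 g.
(b) Volume: 287,200 g ÷ 1.08 g/mL = 265,900 mL.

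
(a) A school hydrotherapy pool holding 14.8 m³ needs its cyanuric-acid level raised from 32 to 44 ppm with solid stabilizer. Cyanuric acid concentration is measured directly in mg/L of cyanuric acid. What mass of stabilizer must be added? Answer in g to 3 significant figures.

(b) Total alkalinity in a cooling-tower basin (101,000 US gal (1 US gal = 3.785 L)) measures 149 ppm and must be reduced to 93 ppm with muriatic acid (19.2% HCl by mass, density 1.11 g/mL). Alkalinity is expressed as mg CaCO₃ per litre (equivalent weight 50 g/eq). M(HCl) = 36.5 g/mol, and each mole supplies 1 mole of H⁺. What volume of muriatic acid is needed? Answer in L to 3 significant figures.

(a) 178 g; (b) 73.3 L

(a) Volume: 14.8 m³ = 14,800 L.
(a) CYA to add: (44 − 32) = 12 mg/L × 14,800 L = 177.6 g cyanuric acid.

(b) Volume: 101,000 US gal × 3.785 L/gal = 382,285 L.
(b) Alkalinity to neutralize: (149 − 93) = 56 mg/L as CaCO₃ × 382,285 L = 21,410 g as CaCO₃.
(b) Equivalents of H⁺ required: 21,410 ÷ 50 g/eq = 428.2 eq = 428.2 mol HCl.
(b) Mass of HCl: 428.2 × 36.5 = 15,630 g.
(b) Mass of 19.2% solution: 15,630 / 0.192 = 81,390 g.
(b) Volume: 81,390 g ÷ 1.11 g/mL = 73,330 mL.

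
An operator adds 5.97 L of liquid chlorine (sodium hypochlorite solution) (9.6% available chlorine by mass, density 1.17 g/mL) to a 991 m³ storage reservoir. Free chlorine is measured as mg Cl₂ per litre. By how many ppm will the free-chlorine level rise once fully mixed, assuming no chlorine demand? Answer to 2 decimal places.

Volume: 991 m³ = 991,000 L.
Mass of solution: 5.97 L × 1000 mL/L × 1.17 g/mL = 6985 g.
Available chlorine delivered: 6985 g × 0.096 = 670.6 g as Cl₂.
Concentration rise: 670.6 g / 991,000 L = 0.6766 mg/L = 0.68 ppm.

0.68 ppm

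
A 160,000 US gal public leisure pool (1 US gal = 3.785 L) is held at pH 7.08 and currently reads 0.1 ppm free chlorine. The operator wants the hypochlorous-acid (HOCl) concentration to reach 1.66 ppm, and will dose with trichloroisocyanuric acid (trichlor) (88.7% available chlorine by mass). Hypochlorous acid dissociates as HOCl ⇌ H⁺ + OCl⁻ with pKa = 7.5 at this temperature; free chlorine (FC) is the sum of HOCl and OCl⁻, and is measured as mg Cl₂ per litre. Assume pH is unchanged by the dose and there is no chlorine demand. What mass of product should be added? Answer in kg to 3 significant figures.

1.50 kg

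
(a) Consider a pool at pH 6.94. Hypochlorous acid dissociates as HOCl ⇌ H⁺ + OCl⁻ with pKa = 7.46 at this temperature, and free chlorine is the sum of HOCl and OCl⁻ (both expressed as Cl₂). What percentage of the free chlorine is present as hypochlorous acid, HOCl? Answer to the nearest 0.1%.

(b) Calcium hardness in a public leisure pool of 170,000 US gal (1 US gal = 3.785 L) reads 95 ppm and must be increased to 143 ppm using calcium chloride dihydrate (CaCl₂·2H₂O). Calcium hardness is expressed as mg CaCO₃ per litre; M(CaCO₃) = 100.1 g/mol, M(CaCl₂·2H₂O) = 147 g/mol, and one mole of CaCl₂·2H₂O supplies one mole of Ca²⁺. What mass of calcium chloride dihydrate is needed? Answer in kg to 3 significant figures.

(a) 76.8%; (b) 45.4 kg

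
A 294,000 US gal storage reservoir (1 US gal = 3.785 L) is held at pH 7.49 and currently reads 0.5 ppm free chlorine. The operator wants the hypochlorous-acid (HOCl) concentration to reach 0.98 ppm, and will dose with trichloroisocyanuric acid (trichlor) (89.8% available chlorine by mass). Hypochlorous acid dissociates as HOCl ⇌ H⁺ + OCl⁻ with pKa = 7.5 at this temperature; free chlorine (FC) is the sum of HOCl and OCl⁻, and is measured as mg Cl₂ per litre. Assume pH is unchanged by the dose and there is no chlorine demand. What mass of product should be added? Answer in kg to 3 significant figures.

1.78 kg

Volume: 294,000 US gal × 3.785 L/gal = 1,112,790 L.
[OCl⁻]/[HOCl] = 10^(pH − pKa) = 10^(7.49 − 7.5) = 0.9772; fraction as HOCl = 1/(1 + 0.9772) = 0.5058.
Free chlorine required for 0.98 ppm HOCl: 0.98 / 0.5058 = 1.938 ppm.
FC to add: 1.938 − 0.5 = 1.438 mg/L as Cl₂.
Cl₂ equivalent: 1.438 mg/L × 1,112,790 L = 1600 g.
Product at 89.8% available Cl: 1600 / 0.898 = 1782 g.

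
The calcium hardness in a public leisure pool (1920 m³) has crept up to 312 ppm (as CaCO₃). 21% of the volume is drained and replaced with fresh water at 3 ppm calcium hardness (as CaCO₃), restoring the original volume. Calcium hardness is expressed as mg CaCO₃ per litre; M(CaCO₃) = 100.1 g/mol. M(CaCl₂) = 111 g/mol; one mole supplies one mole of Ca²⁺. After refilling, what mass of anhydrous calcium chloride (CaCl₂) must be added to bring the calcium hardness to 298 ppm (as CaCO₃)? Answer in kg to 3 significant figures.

Volume: 1920 m³ = 1,920,000 L.
After draining 21% and refilling: 312 × 0.79 + 3 × 0.21 = 247.11 ppm.
Deficit to target: 298 − 247.11 = 50.89 mg/L.
As CaCO₃: 50.89 mg/L × 1,920,000 L = 97,710 g; ÷ 100.1 = 976.1 mol Ca²⁺.
Mass: 976.1 × 111 = 108,300 g.

108 kg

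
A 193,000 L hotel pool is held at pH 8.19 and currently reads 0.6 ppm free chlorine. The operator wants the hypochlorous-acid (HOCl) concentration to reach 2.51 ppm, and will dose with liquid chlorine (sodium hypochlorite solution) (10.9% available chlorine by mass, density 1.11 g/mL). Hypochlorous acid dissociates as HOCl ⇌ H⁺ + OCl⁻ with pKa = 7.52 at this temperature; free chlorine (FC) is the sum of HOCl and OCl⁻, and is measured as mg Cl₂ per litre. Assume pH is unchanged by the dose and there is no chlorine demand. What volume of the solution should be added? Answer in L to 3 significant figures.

21.8 L

[OCl⁻]/[HOCl] = 10^(pH − pKa) = 10^(8.19 − 7.52) = 4.677; fraction as HOCl = 1/(1 + 4.677) = 0.1761.
Free chlorine required for 2.51 ppm HOCl: 2.51 / 0.1761 = 14.25 ppm.
FC to add: 14.25 − 0.6 = 13.65 mg/L as Cl₂.
Cl₂ equivalent: 13.65 mg/L × 193,000 L = 2634 g.
Product at 10.9% available Cl: 2634 / 0.109 = 24,170 g.
Volume: 24,170 g ÷ 1.11 g/mL = 21,770 mL.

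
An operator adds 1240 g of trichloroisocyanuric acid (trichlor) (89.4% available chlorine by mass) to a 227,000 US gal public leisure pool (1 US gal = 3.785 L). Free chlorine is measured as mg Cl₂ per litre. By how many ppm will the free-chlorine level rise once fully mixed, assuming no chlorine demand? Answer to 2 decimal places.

1.29 ppm

Volume: 227,000 US gal × 3.785 L/gal = 859,195 L.
Available chlorine delivered: 1240 g × 0.894 = 1109 g as Cl₂.
Concentration rise: 1109 g / 859,195 L = 1.29 mg/L = 1.29 ppm.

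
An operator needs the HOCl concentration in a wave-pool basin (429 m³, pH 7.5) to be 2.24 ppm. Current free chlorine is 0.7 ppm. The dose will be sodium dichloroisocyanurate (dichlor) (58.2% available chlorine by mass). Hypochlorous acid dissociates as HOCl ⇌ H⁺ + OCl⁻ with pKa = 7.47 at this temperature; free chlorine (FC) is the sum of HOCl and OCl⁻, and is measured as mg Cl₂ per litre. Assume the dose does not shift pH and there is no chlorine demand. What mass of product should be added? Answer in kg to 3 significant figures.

2.90 kg

Volume: 429 m³ = 429,000 L.
[OCl⁻]/[HOCl] = 10^(pH − pKa) = 10^(7.5 − 7.47) = 1.072; fraction as HOCl = 1/(1 + 1.072) = 0.4827.
Free chlorine required for 2.24 ppm HOCl: 2.24 / 0.4827 = 4.64 ppm.
FC to add: 4.64 − 0.7 = 3.94 mg/L as Cl₂.
Cl₂ equivalent: 3.94 mg/L × 429,000 L = 1690 g.
Product at 58.2% available Cl: 1690 / 0.582 = 2904 g.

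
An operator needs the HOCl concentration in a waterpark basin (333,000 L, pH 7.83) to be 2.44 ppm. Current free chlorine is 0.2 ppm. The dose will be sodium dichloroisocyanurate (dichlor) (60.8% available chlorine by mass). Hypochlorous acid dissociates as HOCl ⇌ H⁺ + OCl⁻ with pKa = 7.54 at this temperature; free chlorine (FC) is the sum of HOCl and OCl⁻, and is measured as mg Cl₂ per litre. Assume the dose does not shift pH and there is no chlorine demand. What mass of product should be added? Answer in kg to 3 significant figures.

3.83 kg

[OCl⁻]/[HOCl] = 10^(pH − pKa) = 10^(7.83 − 7.54) = 1.95; fraction as HOCl = 1/(1 + 1.95) = 0.339.
Free chlorine required for 2.44 ppm HOCl: 2.44 / 0.339 = 7.198 ppm.
FC to add: 7.198 − 0.2 = 6.998 mg/L as Cl₂.
Cl₂ equivalent: 6.998 mg/L × 333,000 L = 2330 g.
Product at 60.8% available Cl: 2330 / 0.608 = 3833 g.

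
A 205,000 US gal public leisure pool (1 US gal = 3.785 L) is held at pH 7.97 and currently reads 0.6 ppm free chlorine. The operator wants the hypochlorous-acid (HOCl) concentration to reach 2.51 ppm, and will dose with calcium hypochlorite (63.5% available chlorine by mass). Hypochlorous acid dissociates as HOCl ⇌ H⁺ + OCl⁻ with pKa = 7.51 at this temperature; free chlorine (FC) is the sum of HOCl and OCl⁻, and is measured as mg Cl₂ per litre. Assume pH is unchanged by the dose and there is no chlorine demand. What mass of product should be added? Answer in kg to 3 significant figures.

Volume: 205,000 US gal × 3.785 L/gal = 775,925 L.
[OCl⁻]/[HOCl] = 10^(pH − pKa) = 10^(7.97 − 7.51) = 2.884; fraction as HOCl = 1/(1 + 2.884) = 0.2575.
Free chlorine required for 2.51 ppm HOCl: 2.51 / 0.2575 = 9.749 ppm.
FC to add: 9.749 − 0.6 = 9.149 mg/L as Cl₂.
Cl₂ equivalent: 9.149 mg/L × 775,925 L = 7099 g.
Product at 63.5% available Cl: 7099 / 0.635 = 11,180 g.

11.2 kg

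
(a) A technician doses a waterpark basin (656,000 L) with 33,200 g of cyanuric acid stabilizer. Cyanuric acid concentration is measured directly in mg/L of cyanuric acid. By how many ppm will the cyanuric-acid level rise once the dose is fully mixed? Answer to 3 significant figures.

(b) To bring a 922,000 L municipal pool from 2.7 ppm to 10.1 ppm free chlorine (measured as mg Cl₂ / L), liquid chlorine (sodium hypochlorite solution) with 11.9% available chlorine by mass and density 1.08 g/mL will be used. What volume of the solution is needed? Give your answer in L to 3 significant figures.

(a) 50.6 ppm; (b) 53.1 L

(a) Rise: 33,200 g / 656,000 L × 1000 = 50.61 mg/L.

(b) Chlorine deficit: 10.1 − 2.7 = 7.4 ppm = 7.4 mg/L as Cl₂.
(b) Cl₂ equivalent needed: 7.4 mg/L × 922,000 L = 6,823,000 mg = 6823 g.
(b) Product at 11.9% available chlorine: 6823 / 0.119 = 57,330 g.
(b) Volume at density 1.08 g/mL: 57,330 g ÷ 1.08 g/mL = 53,090 mL.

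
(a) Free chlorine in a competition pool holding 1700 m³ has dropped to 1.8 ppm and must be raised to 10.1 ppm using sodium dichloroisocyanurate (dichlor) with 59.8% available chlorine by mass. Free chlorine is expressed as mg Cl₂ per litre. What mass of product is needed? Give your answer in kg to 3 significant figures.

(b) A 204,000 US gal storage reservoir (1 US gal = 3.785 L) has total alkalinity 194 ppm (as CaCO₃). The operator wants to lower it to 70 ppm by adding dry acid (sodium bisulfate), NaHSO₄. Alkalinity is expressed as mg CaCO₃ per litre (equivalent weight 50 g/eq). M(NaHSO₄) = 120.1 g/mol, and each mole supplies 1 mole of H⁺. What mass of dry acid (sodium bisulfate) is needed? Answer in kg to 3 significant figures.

(a) 23.6 kg; (b) 230 kg

(a) Volume: 1700 m³ = 1,700,000 L.
(a) Chlorine deficit: 10.1 − 1.8 = 8.3 ppm = 8.3 mg/L as Cl₂.
(a) Cl₂ equivalent needed: 8.3 mg/L × 1,700,000 L = 14,110,000 mg = 14,110 g.
(a) Product at 59.8% available chlorine: 14,110 / 0.598 = 23,600 g.

(b) Volume: 204,000 US gal × 3.785 L/gal = 772,140 L.
(b) Alkalinity to neutralize: (194 − 70) = 124 mg/L as CaCO₃ × 772,140 L = 95,750 g as CaCO₃.
(b) Equivalents of H⁺ required: 95,750 ÷ 50 g/eq = 1915 eq = 1915 mol NaHSO₄.
(b) Mass of NaHSO₄: 1915 × 120.1 = 230,000 g.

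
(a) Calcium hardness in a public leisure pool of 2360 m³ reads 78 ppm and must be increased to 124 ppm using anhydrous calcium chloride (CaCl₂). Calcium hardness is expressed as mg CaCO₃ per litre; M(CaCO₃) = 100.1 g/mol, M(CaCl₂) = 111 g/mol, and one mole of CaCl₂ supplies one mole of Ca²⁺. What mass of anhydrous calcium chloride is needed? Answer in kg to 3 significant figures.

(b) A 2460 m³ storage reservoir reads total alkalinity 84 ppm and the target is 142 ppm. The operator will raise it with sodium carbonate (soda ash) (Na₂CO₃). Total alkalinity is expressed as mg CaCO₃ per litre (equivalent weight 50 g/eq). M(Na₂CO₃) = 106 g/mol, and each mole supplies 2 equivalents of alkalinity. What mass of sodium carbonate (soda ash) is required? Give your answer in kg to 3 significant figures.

(a) Volume: 2360 m³ = 2,360,000 L.
(a) Hardness to add: (124 − 78) = 46 mg/L as CaCO₃ × 2,360,000 L = 108,600 g as CaCO₃.
(a) Moles of Ca²⁺ (1 mol Ca²⁺ ≡ 1 mol CaCO₃): 108,600 / 100.1 g/mol = 1085 mol.
(a) Mass of CaCl₂: 1085 × 111 = 120,400 g.

(b) Volume: 2460 m³ = 2,460,000 L.
(b) Alkalinity to add: (142 − 84) = 58 mg/L as CaCO₃ × 2,460,000 L = 142,700 g as CaCO₃.
(b) Equivalents: 142,700 g ÷ 50 g/eq = 2854 eq.
(b) Each mole of Na₂CO₃ supplies 2 eq, so 2854 / 2 = 1427 mol.
(b) Mass: 1427 mol × 106 g/mol = 151,200 g.

(a) 120 kg; (b) 151 kg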